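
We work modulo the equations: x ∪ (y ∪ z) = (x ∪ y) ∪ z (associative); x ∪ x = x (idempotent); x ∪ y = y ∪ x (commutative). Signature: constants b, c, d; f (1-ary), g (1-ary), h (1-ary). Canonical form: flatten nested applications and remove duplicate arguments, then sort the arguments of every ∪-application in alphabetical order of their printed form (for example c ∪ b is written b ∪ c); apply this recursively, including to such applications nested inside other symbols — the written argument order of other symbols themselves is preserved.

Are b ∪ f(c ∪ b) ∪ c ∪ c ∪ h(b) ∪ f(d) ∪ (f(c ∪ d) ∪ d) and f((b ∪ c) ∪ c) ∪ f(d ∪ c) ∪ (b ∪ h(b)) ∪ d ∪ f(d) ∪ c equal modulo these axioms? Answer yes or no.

Left:  b ∪ f(c ∪ b) ∪ c ∪ c ∪ h(b) ∪ f(d) ∪ (f(c ∪ d) ∪ d)
  Merge nested applications:  b ∪ f(c ∪ b) ∪ c ∪ c ∪ h(b) ∪ f(d) ∪ f(c ∪ d) ∪ d
  Inside:  f(c ∪ b)  →  f(b ∪ c)
  Drop duplicates:  drop duplicate c
  Sort:  b ∪ c ∪ d ∪ f(b ∪ c) ∪ f(c ∪ d) ∪ f(d) ∪ h(b)
Right:  f((b ∪ c) ∪ c) ∪ f(d ∪ c) ∪ (b ∪ h(b)) ∪ d ∪ f(d) ∪ c
  Un-nest:  f((b ∪ c) ∪ c) ∪ f(d ∪ c) ∪ b ∪ h(b) ∪ d ∪ f(d) ∪ c
  Canonicalize subterm:  f((b ∪ c) ∪ c)  →  f(b ∪ c)
  Simplify inside:  f(d ∪ c)  →  f(c ∪ d)
  Sort arguments:  b ∪ c ∪ d ∪ f(b ∪ c) ∪ f(c ∪ d) ∪ f(d) ∪ h(b)

Answer: yes — both canonical forms are b ∪ c ∪ d ∪ f(b ∪ c) ∪ f(c ∪ d) ∪ f(d) ∪ h(b)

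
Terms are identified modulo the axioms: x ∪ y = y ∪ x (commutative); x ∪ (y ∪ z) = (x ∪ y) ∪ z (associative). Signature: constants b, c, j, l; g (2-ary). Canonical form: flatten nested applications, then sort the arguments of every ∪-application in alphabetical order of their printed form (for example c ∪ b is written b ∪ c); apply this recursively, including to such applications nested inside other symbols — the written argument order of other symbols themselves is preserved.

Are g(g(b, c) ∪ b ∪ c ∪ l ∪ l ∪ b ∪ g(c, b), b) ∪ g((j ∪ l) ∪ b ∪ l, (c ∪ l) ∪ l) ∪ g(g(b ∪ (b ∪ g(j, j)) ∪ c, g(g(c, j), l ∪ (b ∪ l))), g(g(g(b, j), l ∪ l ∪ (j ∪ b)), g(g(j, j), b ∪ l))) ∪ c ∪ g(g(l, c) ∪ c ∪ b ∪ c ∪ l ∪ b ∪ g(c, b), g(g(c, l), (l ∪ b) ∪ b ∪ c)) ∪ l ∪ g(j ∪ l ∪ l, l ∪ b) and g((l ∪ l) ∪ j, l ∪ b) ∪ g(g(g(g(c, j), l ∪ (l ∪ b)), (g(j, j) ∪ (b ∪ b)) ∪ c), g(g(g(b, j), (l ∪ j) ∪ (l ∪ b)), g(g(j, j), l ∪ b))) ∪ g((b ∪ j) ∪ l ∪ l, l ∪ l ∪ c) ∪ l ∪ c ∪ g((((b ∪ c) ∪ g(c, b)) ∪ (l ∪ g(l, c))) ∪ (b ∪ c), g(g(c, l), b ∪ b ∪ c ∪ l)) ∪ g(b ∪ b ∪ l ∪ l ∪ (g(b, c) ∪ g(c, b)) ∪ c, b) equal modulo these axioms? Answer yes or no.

Answer: no — c ∪ g(b ∪ b ∪ c ∪ c ∪ g(c, b) ∪ g(l, c) ∪ l, g(g(c, l), b ∪ b ∪ c ∪ l)) ∪ g(b ∪ b ∪ c ∪ g(b, c) ∪ g(c, b) ∪ l ∪ l, b) ∪ g(b ∪ j ∪ l ∪ l, c ∪ l ∪ l) ∪ g(g(b ∪ b ∪ c ∪ g(j, j), g(g(c, j), b ∪ l ∪ l)), g(g(g(b, j), b ∪ j ∪ l ∪ l), g(g(j, j), b ∪ l))) ∪ g(j ∪ l ∪ l, b ∪ l) ∪ l vs c ∪ g(b ∪ b ∪ c ∪ c ∪ g(c, b) ∪ g(l, c) ∪ l, g(g(c, l), b ∪ b ∪ c ∪ l)) ∪ g(b ∪ b ∪ c ∪ g(b, c) ∪ g(c, b) ∪ l ∪ l, b) ∪ g(b ∪ j ∪ l ∪ l, c ∪ l ∪ l) ∪ g(g(g(g(c, j), b ∪ l ∪ l), b ∪ b ∪ c ∪ g(j, j)), g(g(g(b, j), b ∪ j ∪ l ∪ l), g(g(j, j), b ∪ l))) ∪ g(j ∪ l ∪ l, b ∪ l) ∪ l

Derivation:
Left:  g(g(b, c) ∪ b ∪ c ∪ l ∪ l ∪ b ∪ g(c, b), b) ∪ g((j ∪ l) ∪ b ∪ l, (c ∪ l) ∪ l) ∪ g(g(b ∪ (b ∪ g(j, j)) ∪ c, g(g(c, j), l ∪ (b ∪ l))), g(g(g(b, j), l ∪ l ∪ (j ∪ b)), g(g(j, j), b ∪ l))) ∪ c ∪ g(g(l, c) ∪ c ∪ b ∪ c ∪ l ∪ b ∪ g(c, b), g(g(c, l), (l ∪ b) ∪ b ∪ c)) ∪ l ∪ g(j ∪ l ∪ l, l ∪ b)
  Inside:  g(g(b, c) ∪ b ∪ c ∪ l ∪ l ∪ b ∪ g(c, b), b)  →  g(b ∪ b ∪ c ∪ g(b, c) ∪ g(c, b) ∪ l ∪ l, b)
  Inside:  g((j ∪ l) ∪ b ∪ l, (c ∪ l) ∪ l)  →  g(b ∪ j ∪ l ∪ l, c ∪ l ∪ l)
  Canonicalize subterm:  g(g(b ∪ (b ∪ g(j, j)) ∪ c, g(g(c, j), l ∪ (b ∪ l))), g(g(g(b, j), l ∪ l ∪ (j ∪ b)), g(g(j, j), b ∪ l)))  →  g(g(b ∪ b ∪ c ∪ g(j, j), g(g(c, j), b ∪ l ∪ l)), g(g(g(b, j), b ∪ j ∪ l ∪ l), g(g(j, j), b ∪ l)))
  Order the arguments:  c ∪ g(b ∪ b ∪ c ∪ c ∪ g(c, b) ∪ g(l, c) ∪ l, g(g(c, l), b ∪ b ∪ c ∪ l)) ∪ g(b ∪ b ∪ c ∪ g(b, c) ∪ g(c, b) ∪ l ∪ l, b) ∪ g(b ∪ j ∪ l ∪ l, c ∪ l ∪ l) ∪ g(g(b ∪ b ∪ c ∪ g(j, j), g(g(c, j), b ∪ l ∪ l)), g(g(g(b, j), b ∪ j ∪ l ∪ l), g(g(j, j), b ∪ l))) ∪ g(j ∪ l ∪ l, b ∪ l) ∪ l
Right:  g((l ∪ l) ∪ j, l ∪ b) ∪ g(g(g(g(c, j), l ∪ (l ∪ b)), (g(j, j) ∪ (b ∪ b)) ∪ c), g(g(g(b, j), (l ∪ j) ∪ (l ∪ b)), g(g(j, j), l ∪ b))) ∪ g((b ∪ j) ∪ l ∪ l, l ∪ l ∪ c) ∪ l ∪ c ∪ g((((b ∪ c) ∪ g(c, b)) ∪ (l ∪ g(l, c))) ∪ (b ∪ c), g(g(c, l), b ∪ b ∪ c ∪ l)) ∪ g(b ∪ b ∪ l ∪ l ∪ (g(b, c) ∪ g(c, b)) ∪ c, b)
  Canonicalize subterm:  g((l ∪ l) ∪ j, l ∪ b)  →  g(j ∪ l ∪ l, b ∪ l)
  Canonicalize subterm:  g(g(g(g(c, j), l ∪ (l ∪ b)), (g(j, j) ∪ (b ∪ b)) ∪ c), g(g(g(b, j), (l ∪ j) ∪ (l ∪ b)), g(g(j, j), l ∪ b)))  →  g(g(g(g(c, j), b ∪ l ∪ l), b ∪ b ∪ c ∪ g(j, j)), g(g(g(b, j), b ∪ j ∪ l ∪ l), g(g(j, j), b ∪ l)))
  Simplify inside:  g((b ∪ j) ∪ l ∪ l, l ∪ l ∪ c)  →  g(b ∪ j ∪ l ∪ l, c ∪ l ∪ l)
  Sort:  c ∪ g(b ∪ b ∪ c ∪ c ∪ g(c, b) ∪ g(l, c) ∪ l, g(g(c, l), b ∪ b ∪ c ∪ l)) ∪ g(b ∪ b ∪ c ∪ g(b, c) ∪ g(c, b) ∪ l ∪ l, b) ∪ g(b ∪ j ∪ l ∪ l, c ∪ l ∪ l) ∪ g(g(g(g(c, j), b ∪ l ∪ l), b ∪ b ∪ c ∪ g(j, j)), g(g(g(b, j), b ∪ j ∪ l ∪ l), g(g(j, j), b ∪ l))) ∪ g(j ∪ l ∪ l, b ∪ l) ∪ l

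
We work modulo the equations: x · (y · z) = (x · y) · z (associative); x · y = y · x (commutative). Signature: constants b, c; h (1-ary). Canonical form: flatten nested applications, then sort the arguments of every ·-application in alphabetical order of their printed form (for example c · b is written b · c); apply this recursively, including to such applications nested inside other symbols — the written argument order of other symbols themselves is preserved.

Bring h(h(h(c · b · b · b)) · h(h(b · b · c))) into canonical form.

Work inside:  h(h(c · b · b · b)) · h(h(b · b · c))
Canonicalize subterm:  h(h(c · b · b · b))  →  h(h(b · b · b · c))
Order the arguments:  h(h(b · b · b · c)) · h(h(b · b · c))
Rebuild:  h(h(h(b · b · b · c)) · h(h(b · b · c)))

Answer: h(h(h(b · b · b · c)) · h(h(b · b · c)))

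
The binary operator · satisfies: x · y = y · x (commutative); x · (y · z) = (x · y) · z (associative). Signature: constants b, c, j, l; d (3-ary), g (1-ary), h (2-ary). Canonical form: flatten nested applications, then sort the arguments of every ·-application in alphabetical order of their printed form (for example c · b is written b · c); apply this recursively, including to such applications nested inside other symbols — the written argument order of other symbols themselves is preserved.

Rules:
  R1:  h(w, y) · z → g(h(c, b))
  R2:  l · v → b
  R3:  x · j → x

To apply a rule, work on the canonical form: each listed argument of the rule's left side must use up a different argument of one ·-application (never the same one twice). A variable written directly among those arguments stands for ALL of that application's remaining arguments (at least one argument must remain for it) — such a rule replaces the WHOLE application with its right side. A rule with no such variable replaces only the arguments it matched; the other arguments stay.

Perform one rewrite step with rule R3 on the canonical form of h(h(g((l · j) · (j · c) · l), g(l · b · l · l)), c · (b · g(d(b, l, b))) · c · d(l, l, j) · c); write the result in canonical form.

Canonical form:  h(h(g(c · j · j · l · l), g(b · l · l · l)), b · c · c · c · d(l, l, j) · g(d(b, l, b)))
Match R3:  consume j;  x := c · j · l · l
Every leftover argument binds to the variable; the entire application is replaced.
Giving:  h(h(g(c · j · l · l), g(b · l · l · l)), b · c · c · c · d(l, l, j) · g(d(b, l, b)))

Answer: h(h(g(c · j · l · l), g(b · l · l · l)), b · c · c · c · d(l, l, j) · g(d(b, l, b)))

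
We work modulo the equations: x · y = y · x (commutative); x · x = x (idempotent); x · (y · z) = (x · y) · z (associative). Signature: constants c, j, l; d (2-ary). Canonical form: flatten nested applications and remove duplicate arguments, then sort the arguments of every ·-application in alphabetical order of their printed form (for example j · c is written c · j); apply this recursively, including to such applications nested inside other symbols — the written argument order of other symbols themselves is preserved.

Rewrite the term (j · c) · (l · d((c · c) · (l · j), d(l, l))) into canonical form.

Flatten:  j · c · l · d((c · c) · (l · j), d(l, l))
Canonicalize subterm:  d((c · c) · (l · j), d(l, l))  →  d(c · j · l, d(l, l))
Sort arguments:  c · d(c · j · l, d(l, l)) · j · l

Answer: c · d(c · j · l, d(l, l)) · j · l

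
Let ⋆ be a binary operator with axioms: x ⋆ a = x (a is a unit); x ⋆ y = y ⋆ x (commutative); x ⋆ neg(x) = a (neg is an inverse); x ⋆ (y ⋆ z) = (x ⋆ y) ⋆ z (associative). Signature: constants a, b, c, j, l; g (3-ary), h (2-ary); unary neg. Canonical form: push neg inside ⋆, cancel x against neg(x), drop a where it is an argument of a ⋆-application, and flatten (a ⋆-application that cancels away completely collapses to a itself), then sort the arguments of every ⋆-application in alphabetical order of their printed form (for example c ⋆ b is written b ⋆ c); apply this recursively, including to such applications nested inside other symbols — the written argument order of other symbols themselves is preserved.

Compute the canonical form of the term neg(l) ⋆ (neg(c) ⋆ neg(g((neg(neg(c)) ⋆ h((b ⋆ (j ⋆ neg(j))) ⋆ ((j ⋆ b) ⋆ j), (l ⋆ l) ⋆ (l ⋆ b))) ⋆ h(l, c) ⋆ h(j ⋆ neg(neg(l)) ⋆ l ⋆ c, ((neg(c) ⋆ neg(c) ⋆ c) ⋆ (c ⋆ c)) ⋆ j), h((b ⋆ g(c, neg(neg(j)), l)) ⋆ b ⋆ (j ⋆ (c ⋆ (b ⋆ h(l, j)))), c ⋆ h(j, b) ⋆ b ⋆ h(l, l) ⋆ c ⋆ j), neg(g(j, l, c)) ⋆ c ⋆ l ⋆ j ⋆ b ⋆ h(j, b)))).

Push neg inside:  distribute neg over ⋆ and collapse double neg
Collect:  neg(l) ⋆ neg(c) ⋆ neg(g(c ⋆ h(b ⋆ b ⋆ j ⋆ j, b ⋆ l ⋆ l ⋆ l) ⋆ h(c ⋆ j ⋆ l ⋆ l, c ⋆ j) ⋆ h(l, c), h(b ⋆ b ⋆ b ⋆ c ⋆ g(c, j, l) ⋆ h(l, j) ⋆ j, b ⋆ c ⋆ c ⋆ h(j, b) ⋆ h(l, l) ⋆ j), b ⋆ c ⋆ h(j, b) ⋆ j ⋆ l ⋆ neg(g(j, l, c))))
Sort arguments:  neg(c) ⋆ neg(g(c ⋆ h(b ⋆ b ⋆ j ⋆ j, b ⋆ l ⋆ l ⋆ l) ⋆ h(c ⋆ j ⋆ l ⋆ l, c ⋆ j) ⋆ h(l, c), h(b ⋆ b ⋆ b ⋆ c ⋆ g(c, j, l) ⋆ h(l, j) ⋆ j, b ⋆ c ⋆ c ⋆ h(j, b) ⋆ h(l, l) ⋆ j), b ⋆ c ⋆ h(j, b) ⋆ j ⋆ l ⋆ neg(g(j, l, c)))) ⋆ neg(l)

Answer: neg(c) ⋆ neg(g(c ⋆ h(b ⋆ b ⋆ j ⋆ j, b ⋆ l ⋆ l ⋆ l) ⋆ h(c ⋆ j ⋆ l ⋆ l, c ⋆ j) ⋆ h(l, c), h(b ⋆ b ⋆ b ⋆ c ⋆ g(c, j, l) ⋆ h(l, j) ⋆ j, b ⋆ c ⋆ c ⋆ h(j, b) ⋆ h(l, l) ⋆ j), b ⋆ c ⋆ h(j, b) ⋆ j ⋆ l ⋆ neg(g(j, l, c)))) ⋆ neg(l)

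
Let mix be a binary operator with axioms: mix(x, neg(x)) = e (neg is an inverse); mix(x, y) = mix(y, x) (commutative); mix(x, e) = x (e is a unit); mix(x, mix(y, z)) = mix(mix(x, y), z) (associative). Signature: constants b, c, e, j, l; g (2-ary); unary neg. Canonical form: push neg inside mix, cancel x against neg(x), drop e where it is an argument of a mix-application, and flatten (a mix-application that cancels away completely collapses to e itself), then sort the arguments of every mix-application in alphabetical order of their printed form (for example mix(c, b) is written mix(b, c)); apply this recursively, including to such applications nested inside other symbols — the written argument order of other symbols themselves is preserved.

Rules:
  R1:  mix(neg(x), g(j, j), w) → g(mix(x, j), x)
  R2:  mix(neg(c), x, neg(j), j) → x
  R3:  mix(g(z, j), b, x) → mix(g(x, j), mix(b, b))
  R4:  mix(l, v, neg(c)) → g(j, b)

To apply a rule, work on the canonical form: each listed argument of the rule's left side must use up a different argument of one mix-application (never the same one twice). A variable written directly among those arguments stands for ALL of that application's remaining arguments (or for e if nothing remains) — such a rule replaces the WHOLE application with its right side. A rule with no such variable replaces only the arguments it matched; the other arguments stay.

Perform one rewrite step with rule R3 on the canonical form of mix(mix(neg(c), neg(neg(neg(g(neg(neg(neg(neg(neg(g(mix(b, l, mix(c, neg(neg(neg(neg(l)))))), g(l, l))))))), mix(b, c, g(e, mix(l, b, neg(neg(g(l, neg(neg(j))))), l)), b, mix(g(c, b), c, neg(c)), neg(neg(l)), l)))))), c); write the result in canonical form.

Answer: neg(g(neg(g(mix(b, c, l, l), g(l, l))), mix(b, b, c, g(c, b), g(e, mix(b, b, g(mix(l, l), j))), l, l)))

Derivation:
Canonical form:  neg(g(neg(g(mix(b, c, l, l), g(l, l))), mix(b, b, c, g(c, b), g(e, mix(b, g(l, j), l, l)), l, l)))
Apply R3:  consuming b, g(l, j);  x := mix(l, l), z := l
The extension variable absorbs all remaining arguments, so the whole application is rewritten.
New term:  neg(g(neg(g(mix(b, c, l, l), g(l, l))), mix(b, b, c, g(c, b), g(e, mix(b, b, g(mix(l, l), j))), l, l)))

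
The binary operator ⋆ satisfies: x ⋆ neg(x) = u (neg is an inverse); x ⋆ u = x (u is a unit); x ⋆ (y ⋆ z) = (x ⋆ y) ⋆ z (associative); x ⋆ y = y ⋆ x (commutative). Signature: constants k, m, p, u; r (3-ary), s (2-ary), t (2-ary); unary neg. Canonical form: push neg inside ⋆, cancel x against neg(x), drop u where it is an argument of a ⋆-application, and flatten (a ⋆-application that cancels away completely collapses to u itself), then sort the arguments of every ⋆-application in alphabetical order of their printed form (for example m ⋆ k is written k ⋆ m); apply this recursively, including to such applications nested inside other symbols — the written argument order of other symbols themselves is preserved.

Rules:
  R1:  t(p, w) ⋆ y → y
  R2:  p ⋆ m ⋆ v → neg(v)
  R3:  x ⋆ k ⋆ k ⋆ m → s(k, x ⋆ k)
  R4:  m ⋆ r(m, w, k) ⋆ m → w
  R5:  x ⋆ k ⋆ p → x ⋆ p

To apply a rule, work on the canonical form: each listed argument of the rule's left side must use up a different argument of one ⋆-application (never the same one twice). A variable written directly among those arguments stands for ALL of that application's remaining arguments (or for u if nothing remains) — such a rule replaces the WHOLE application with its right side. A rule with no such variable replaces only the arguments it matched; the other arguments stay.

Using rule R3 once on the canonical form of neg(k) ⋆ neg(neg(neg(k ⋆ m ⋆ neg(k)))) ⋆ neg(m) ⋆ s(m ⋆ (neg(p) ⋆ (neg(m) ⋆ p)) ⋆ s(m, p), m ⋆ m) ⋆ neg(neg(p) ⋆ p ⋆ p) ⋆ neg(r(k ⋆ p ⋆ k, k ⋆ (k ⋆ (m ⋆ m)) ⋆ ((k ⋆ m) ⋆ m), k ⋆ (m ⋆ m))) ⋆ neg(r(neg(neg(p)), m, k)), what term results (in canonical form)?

Canonical form:  neg(k) ⋆ neg(m) ⋆ neg(m) ⋆ neg(p) ⋆ neg(r(k ⋆ k ⋆ p, k ⋆ k ⋆ k ⋆ m ⋆ m ⋆ m ⋆ m, k ⋆ m ⋆ m)) ⋆ neg(r(p, m, k)) ⋆ s(s(m, p), m ⋆ m)
Apply R3:  consuming k, k, m;  x := k ⋆ m ⋆ m ⋆ m
Every leftover argument binds to the variable; the entire application is replaced.
Result:  neg(k) ⋆ neg(m) ⋆ neg(m) ⋆ neg(p) ⋆ neg(r(k ⋆ k ⋆ p, s(k, k ⋆ k ⋆ m ⋆ m ⋆ m), k ⋆ m ⋆ m)) ⋆ neg(r(p, m, k)) ⋆ s(s(m, p), m ⋆ m)

Answer: neg(k) ⋆ neg(m) ⋆ neg(m) ⋆ neg(p) ⋆ neg(r(k ⋆ k ⋆ p, s(k, k ⋆ k ⋆ m ⋆ m ⋆ m), k ⋆ m ⋆ m)) ⋆ neg(r(p, m, k)) ⋆ s(s(m, p), m ⋆ m)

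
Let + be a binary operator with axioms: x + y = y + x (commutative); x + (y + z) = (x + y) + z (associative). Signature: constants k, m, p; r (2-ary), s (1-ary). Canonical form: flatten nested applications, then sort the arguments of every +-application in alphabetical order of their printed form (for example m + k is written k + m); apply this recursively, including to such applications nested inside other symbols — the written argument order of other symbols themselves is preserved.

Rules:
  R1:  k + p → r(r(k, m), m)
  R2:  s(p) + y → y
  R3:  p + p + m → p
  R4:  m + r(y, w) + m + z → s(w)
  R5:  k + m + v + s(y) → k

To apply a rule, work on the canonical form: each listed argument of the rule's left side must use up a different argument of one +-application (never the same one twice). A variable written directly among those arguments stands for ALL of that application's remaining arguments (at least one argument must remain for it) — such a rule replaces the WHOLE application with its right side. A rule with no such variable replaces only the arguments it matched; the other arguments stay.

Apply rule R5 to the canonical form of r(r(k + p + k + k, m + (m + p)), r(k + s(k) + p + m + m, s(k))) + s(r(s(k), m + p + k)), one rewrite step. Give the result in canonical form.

Canonical form:  r(r(k + k + k + p, m + m + p), r(k + m + m + p + s(k), s(k))) + s(r(s(k), k + m + p))
R5 matches:  uses k, m, s(k);  v := m + p, y := k
The variable takes the whole remainder — replace the entire application.
New term:  r(r(k + k + k + p, m + m + p), r(k, s(k))) + s(r(s(k), k + m + p))

Answer: r(r(k + k + k + p, m + m + p), r(k, s(k))) + s(r(s(k), k + m + p))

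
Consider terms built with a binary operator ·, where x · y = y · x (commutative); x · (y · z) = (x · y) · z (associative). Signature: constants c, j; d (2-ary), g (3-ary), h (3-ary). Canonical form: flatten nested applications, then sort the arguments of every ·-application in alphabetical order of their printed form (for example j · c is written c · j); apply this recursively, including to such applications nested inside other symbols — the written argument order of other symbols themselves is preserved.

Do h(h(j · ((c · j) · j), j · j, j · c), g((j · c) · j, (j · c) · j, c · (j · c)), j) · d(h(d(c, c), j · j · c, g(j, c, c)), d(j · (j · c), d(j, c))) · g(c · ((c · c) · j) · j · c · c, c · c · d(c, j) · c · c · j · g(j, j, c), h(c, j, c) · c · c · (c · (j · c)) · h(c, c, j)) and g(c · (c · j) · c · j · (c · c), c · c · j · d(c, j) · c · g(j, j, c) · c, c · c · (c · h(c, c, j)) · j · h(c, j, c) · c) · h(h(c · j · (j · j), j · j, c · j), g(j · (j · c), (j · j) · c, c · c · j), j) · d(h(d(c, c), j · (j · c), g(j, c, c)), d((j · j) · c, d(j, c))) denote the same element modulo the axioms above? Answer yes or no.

Left:  h(h(j · ((c · j) · j), j · j, j · c), g((j · c) · j, (j · c) · j, c · (j · c)), j) · d(h(d(c, c), j · j · c, g(j, c, c)), d(j · (j · c), d(j, c))) · g(c · ((c · c) · j) · j · c · c, c · c · d(c, j) · c · c · j · g(j, j, c), h(c, j, c) · c · c · (c · (j · c)) · h(c, c, j))
  Inside:  h(h(j · ((c · j) · j), j · j, j · c), g((j · c) · j, (j · c) · j, c · (j · c)), j)  →  h(h(c · j · j · j, j · j, c · j), g(c · j · j, c · j · j, c · c · j), j)
  Inside:  d(h(d(c, c), j · j · c, g(j, c, c)), d(j · (j · c), d(j, c)))  →  d(h(d(c, c), c · j · j, g(j, c, c)), d(c · j · j, d(j, c)))
  Canonicalize subterm:  g(c · ((c · c) · j) · j · c · c, c · c · d(c, j) · c · c · j · g(j, j, c), h(c, j, c) · c · c · (c · (j · c)) · h(c, c, j))  →  g(c · c · c · c · c · j · j, c · c · c · c · d(c, j) · g(j, j, c) · j, c · c · c · c · h(c, c, j) · h(c, j, c) · j)
  Order the arguments:  d(h(d(c, c), c · j · j, g(j, c, c)), d(c · j · j, d(j, c))) · g(c · c · c · c · c · j · j, c · c · c · c · d(c, j) · g(j, j, c) · j, c · c · c · c · h(c, c, j) · h(c, j, c) · j) · h(h(c · j · j · j, j · j, c · j), g(c · j · j, c · j · j, c · c · j), j)
Right:  g(c · (c · j) · c · j · (c · c), c · c · j · d(c, j) · c · g(j, j, c) · c, c · c · (c · h(c, c, j)) · j · h(c, j, c) · c) · h(h(c · j · (j · j), j · j, c · j), g(j · (j · c), (j · j) · c, c · c · j), j) · d(h(d(c, c), j · (j · c), g(j, c, c)), d((j · j) · c, d(j, c)))
  Inside:  g(c · (c · j) · c · j · (c · c), c · c · j · d(c, j) · c · g(j, j, c) · c, c · c · (c · h(c, c, j)) · j · h(c, j, c) · c)  →  g(c · c · c · c · c · j · j, c · c · c · c · d(c, j) · g(j, j, c) · j, c · c · c · c · h(c, c, j) · h(c, j, c) · j)
  Simplify inside:  h(h(c · j · (j · j), j · j, c · j), g(j · (j · c), (j · j) · c, c · c · j), j)  →  h(h(c · j · j · j, j · j, c · j), g(c · j · j, c · j · j, c · c · j), j)
  Inside:  d(h(d(c, c), j · (j · c), g(j, c, c)), d((j · j) · c, d(j, c)))  →  d(h(d(c, c), c · j · j, g(j, c, c)), d(c · j · j, d(j, c)))
  Sort arguments:  d(h(d(c, c), c · j · j, g(j, c, c)), d(c · j · j, d(j, c))) · g(c · c · c · c · c · j · j, c · c · c · c · d(c, j) · g(j, j, c) · j, c · c · c · c · h(c, c, j) · h(c, j, c) · j) · h(h(c · j · j · j, j · j, c · j), g(c · j · j, c · j · j, c · c · j), j)

Answer: yes — both canonical forms are d(h(d(c, c), c · j · j, g(j, c, c)), d(c · j · j, d(j, c))) · g(c · c · c · c · c · j · j, c · c · c · c · d(c, j) · g(j, j, c) · j, c · c · c · c · h(c, c, j) · h(c, j, c) · j) · h(h(c · j · j · j, j · j, c · j), g(c · j · j, c · j · j, c · c · j), j)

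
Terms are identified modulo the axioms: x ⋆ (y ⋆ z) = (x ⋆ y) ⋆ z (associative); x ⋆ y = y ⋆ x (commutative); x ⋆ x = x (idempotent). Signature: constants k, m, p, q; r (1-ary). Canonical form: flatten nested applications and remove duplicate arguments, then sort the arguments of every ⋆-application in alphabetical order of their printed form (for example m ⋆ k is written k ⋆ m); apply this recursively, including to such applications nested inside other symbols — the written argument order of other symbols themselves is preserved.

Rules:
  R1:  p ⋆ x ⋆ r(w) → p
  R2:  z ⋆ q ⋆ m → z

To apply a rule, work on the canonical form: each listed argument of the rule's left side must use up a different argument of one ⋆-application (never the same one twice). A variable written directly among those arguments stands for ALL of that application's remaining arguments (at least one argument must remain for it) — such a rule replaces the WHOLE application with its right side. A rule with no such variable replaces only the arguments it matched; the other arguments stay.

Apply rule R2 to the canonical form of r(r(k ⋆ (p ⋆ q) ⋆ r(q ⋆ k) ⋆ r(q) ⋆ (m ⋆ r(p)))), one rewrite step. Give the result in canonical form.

Answer: r(r(k ⋆ p ⋆ r(k ⋆ q) ⋆ r(p) ⋆ r(q)))

Derivation:
Canonical form:  r(r(k ⋆ m ⋆ p ⋆ q ⋆ r(k ⋆ q) ⋆ r(p) ⋆ r(q)))
R2 matches:  uses m, q;  z := k ⋆ p ⋆ r(k ⋆ q) ⋆ r(p) ⋆ r(q)
The variable takes the whole remainder — replace the entire application.
New term:  r(r(k ⋆ p ⋆ r(k ⋆ q) ⋆ r(p) ⋆ r(q)))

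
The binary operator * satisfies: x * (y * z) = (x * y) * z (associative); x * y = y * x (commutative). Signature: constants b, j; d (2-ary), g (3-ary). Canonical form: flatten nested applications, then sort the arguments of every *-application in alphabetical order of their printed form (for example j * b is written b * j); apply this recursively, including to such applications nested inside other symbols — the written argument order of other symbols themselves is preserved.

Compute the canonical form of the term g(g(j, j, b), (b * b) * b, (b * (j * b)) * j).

Descend into:  (b * (j * b)) * j
Merge nested applications:  b * j * b * j
Sort arguments:  b * b * j * j
Reassemble:  g(g(j, j, b), b * b * b, b * b * j * j)

Answer: g(g(j, j, b), b * b * b, b * b * j * j)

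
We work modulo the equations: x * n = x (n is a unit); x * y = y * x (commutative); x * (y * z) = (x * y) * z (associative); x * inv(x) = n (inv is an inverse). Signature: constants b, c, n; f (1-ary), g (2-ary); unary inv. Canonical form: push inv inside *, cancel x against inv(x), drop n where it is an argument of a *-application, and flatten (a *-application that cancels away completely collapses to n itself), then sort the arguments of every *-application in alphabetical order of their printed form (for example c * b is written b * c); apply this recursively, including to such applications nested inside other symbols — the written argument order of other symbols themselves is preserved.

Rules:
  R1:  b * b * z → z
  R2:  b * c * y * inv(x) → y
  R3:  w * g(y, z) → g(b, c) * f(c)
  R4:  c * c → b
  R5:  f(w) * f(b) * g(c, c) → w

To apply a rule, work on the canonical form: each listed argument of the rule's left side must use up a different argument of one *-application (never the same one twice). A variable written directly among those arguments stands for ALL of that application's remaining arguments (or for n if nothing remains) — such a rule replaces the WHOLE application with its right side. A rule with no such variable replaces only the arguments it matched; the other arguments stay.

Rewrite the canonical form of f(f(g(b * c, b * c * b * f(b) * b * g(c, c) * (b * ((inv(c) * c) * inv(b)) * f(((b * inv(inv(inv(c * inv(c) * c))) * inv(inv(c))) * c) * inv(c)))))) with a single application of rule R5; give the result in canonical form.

Canonical form:  f(f(g(b * c, b * b * b * c * f(b) * f(b) * g(c, c))))
Apply R5:  consuming f(b), f(b), g(c, c);  w := b
Result:  f(f(g(b * c, b * b * b * b * c)))

Answer: f(f(g(b * c, b * b * b * b * c)))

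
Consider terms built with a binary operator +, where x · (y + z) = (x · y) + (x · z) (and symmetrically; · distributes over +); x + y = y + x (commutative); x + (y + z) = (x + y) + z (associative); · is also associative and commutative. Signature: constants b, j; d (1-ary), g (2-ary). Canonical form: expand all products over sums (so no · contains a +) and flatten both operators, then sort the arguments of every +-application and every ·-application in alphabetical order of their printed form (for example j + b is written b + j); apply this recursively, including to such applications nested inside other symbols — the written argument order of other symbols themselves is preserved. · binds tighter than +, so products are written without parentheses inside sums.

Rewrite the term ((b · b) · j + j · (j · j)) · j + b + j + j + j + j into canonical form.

Answer: b + b · b · j · j + j + j + j + j + j · j · j · j

Derivation:
Expand:  b · b · j · j + j · j · j · j + b + j + j + j + j
Sort:  b + b · b · j · j + j + j + j + j + j · j · j · j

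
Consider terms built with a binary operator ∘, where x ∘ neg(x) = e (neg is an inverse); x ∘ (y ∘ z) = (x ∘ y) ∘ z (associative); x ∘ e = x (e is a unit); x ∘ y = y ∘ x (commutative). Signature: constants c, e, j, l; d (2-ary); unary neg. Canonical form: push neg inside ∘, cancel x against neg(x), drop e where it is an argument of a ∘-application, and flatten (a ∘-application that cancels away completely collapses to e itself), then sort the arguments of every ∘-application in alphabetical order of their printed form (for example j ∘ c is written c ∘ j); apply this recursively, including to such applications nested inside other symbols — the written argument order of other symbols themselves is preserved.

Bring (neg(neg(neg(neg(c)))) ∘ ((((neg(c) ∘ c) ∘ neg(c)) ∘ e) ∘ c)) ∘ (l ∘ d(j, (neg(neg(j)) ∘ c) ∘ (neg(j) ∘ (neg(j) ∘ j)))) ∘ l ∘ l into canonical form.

Answer: c ∘ d(j, c) ∘ l ∘ l ∘ l

Derivation:
Push neg inside:  distribute neg over ∘ and collapse double neg
Collect terms:  c ∘ l ∘ l ∘ l ∘ d(j, c)
Sort arguments:  c ∘ d(j, c) ∘ l ∘ l ∘ l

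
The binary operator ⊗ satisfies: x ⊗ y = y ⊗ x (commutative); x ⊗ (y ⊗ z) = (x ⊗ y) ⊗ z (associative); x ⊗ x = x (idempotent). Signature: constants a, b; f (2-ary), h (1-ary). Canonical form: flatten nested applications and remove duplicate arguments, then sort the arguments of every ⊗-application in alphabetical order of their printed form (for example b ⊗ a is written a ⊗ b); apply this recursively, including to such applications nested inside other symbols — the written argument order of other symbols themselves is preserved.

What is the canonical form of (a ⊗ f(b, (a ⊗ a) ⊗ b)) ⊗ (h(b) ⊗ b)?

Answer: a ⊗ b ⊗ f(b, a ⊗ b) ⊗ h(b)

Derivation:
Merge nested applications:  a ⊗ f(b, (a ⊗ a) ⊗ b) ⊗ h(b) ⊗ b
Simplify inside:  f(b, (a ⊗ a) ⊗ b)  →  f(b, a ⊗ b)
Order the arguments:  a ⊗ b ⊗ f(b, a ⊗ b) ⊗ h(b)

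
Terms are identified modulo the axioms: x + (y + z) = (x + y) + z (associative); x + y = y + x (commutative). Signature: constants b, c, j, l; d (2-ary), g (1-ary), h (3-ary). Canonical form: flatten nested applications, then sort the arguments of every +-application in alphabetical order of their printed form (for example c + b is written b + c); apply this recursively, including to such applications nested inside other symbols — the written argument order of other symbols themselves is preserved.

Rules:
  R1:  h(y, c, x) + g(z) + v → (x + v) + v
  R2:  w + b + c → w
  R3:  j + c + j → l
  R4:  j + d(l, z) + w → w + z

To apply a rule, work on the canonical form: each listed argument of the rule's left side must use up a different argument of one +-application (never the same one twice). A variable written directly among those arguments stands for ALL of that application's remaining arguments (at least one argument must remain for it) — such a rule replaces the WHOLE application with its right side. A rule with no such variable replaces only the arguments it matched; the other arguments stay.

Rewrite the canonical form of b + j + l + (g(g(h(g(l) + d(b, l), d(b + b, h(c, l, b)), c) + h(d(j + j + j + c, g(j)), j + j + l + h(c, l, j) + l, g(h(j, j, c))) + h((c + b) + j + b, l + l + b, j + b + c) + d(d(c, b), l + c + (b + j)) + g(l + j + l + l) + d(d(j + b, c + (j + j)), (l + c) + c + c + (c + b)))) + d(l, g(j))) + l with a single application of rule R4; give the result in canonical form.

Answer: b + g(g(d(d(b + j, c + j + j), b + c + c + c + c + l) + d(d(c, b), b + c + j + l) + g(j + l + l + l) + h(b + b + c + j, b + l + l, b + c + j) + h(d(b, l) + g(l), d(b + b, h(c, l, b)), c) + h(d(c + j + j + j, g(j)), h(c, l, j) + j + j + l + l, g(h(j, j, c))))) + g(j) + l + l

Derivation:
Canonical form:  b + d(l, g(j)) + g(g(d(d(b + j, c + j + j), b + c + c + c + c + l) + d(d(c, b), b + c + j + l) + g(j + l + l + l) + h(b + b + c + j, b + l + l, b + c + j) + h(d(b, l) + g(l), d(b + b, h(c, l, b)), c) + h(d(c + j + j + j, g(j)), h(c, l, j) + j + j + l + l, g(h(j, j, c))))) + j + l + l
R4 matches:  uses d(l, g(j)), j;  w := b + g(g(d(d(b + j, c + j + j), b + c + c + c + c + l) + d(d(c, b), b + c + j + l) + g(j + l + l + l) + h(b + b + c + j, b + l + l, b + c + j) + h(d(b, l) + g(l), d(b + b, h(c, l, b)), c) + h(d(c + j + j + j, g(j)), h(c, l, j) + j + j + l + l, g(h(j, j, c))))) + l + l, z := g(j)
Every leftover argument binds to the variable; the entire application is replaced.
Giving:  b + g(g(d(d(b + j, c + j + j), b + c + c + c + c + l) + d(d(c, b), b + c + j + l) + g(j + l + l + l) + h(b + b + c + j, b + l + l, b + c + j) + h(d(b, l) + g(l), d(b + b, h(c, l, b)), c) + h(d(c + j + j + j, g(j)), h(c, l, j) + j + j + l + l, g(h(j, j, c))))) + g(j) + l + l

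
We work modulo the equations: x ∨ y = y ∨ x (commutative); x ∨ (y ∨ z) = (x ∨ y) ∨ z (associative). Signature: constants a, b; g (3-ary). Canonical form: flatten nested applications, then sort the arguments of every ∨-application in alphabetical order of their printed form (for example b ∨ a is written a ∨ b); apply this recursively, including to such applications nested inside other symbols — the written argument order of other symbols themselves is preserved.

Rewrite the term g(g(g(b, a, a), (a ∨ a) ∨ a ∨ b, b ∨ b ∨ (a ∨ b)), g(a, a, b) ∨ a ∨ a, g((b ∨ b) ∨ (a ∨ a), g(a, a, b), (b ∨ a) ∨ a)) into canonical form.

Answer: g(g(g(b, a, a), a ∨ a ∨ a ∨ b, a ∨ b ∨ b ∨ b), a ∨ a ∨ g(a, a, b), g(a ∨ a ∨ b ∨ b, g(a, a, b), a ∨ a ∨ b))

Derivation:
Descend into:  (b ∨ b) ∨ (a ∨ a)
Merge nested applications:  b ∨ b ∨ a ∨ a
Sort arguments:  a ∨ a ∨ b ∨ b
Reassemble:  g(g(g(b, a, a), a ∨ a ∨ a ∨ b, a ∨ b ∨ b ∨ b), a ∨ a ∨ g(a, a, b), g(a ∨ a ∨ b ∨ b, g(a, a, b), a ∨ a ∨ b))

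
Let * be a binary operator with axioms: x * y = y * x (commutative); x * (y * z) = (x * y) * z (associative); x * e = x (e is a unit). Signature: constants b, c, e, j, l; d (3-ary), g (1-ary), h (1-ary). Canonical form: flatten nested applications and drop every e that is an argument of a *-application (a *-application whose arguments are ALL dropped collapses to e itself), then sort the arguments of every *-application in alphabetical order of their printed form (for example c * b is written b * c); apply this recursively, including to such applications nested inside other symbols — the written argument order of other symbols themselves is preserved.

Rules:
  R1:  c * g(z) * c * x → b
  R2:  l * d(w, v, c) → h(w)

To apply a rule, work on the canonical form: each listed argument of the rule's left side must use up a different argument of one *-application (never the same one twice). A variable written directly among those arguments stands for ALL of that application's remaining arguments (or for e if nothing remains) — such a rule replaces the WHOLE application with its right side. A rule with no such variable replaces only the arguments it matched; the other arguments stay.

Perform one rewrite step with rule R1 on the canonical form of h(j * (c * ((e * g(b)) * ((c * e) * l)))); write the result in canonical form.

Answer: h(b)

Derivation:
Canonical form:  h(c * c * g(b) * j * l)
Apply R1:  consuming c, c, g(b);  x := j * l, z := b
The extension variable absorbs all remaining arguments, so the whole application is rewritten.
New term:  h(b)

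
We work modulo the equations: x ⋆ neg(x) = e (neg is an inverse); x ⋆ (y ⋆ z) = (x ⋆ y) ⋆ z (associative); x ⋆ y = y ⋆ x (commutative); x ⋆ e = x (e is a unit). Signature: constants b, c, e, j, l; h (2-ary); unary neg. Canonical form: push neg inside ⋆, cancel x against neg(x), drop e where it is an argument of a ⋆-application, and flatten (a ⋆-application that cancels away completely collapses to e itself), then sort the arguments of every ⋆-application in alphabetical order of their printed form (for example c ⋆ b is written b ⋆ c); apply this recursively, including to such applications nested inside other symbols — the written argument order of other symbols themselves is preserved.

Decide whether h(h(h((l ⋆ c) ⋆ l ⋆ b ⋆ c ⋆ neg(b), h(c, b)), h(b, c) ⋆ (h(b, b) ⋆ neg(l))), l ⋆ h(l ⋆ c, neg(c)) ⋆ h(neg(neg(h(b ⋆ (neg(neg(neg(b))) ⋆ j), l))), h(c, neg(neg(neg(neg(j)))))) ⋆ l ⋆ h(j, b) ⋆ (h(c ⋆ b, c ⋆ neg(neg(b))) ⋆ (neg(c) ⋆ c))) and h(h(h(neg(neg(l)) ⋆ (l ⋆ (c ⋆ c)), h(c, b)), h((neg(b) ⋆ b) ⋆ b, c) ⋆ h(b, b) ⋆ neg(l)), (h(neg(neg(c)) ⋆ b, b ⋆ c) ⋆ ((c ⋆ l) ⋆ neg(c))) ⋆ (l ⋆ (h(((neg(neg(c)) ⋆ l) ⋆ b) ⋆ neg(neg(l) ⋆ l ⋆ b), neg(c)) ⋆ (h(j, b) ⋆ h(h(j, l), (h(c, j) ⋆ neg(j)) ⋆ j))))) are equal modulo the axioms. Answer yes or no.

Left:  h(h(h((l ⋆ c) ⋆ l ⋆ b ⋆ c ⋆ neg(b), h(c, b)), h(b, c) ⋆ (h(b, b) ⋆ neg(l))), l ⋆ h(l ⋆ c, neg(c)) ⋆ h(neg(neg(h(b ⋆ (neg(neg(neg(b))) ⋆ j), l))), h(c, neg(neg(neg(neg(j)))))) ⋆ l ⋆ h(j, b) ⋆ (h(c ⋆ b, c ⋆ neg(neg(b))) ⋆ (neg(c) ⋆ c)))
  Work inside:  l ⋆ h(l ⋆ c, neg(c)) ⋆ h(neg(neg(h(b ⋆ (neg(neg(neg(b))) ⋆ j), l))), h(c, neg(neg(neg(neg(j)))))) ⋆ l ⋆ h(j, b) ⋆ (h(c ⋆ b, c ⋆ neg(neg(b))) ⋆ (neg(c) ⋆ c))
  Push neg inside:  distribute neg over ⋆ and collapse double neg
  Inverses cancel:  c cancels
  Combine occurrences:  l ⋆ l ⋆ h(c ⋆ l, neg(c)) ⋆ h(h(j, l), h(c, j)) ⋆ h(j, b) ⋆ h(b ⋆ c, b ⋆ c)
  Sort arguments:  h(b ⋆ c, b ⋆ c) ⋆ h(c ⋆ l, neg(c)) ⋆ h(h(j, l), h(c, j)) ⋆ h(j, b) ⋆ l ⋆ l
  Rebuild:  h(h(h(c ⋆ c ⋆ l ⋆ l, h(c, b)), h(b, b) ⋆ h(b, c) ⋆ neg(l)), h(b ⋆ c, b ⋆ c) ⋆ h(c ⋆ l, neg(c)) ⋆ h(h(j, l), h(c, j)) ⋆ h(j, b) ⋆ l ⋆ l)
Right:  h(h(h(neg(neg(l)) ⋆ (l ⋆ (c ⋆ c)), h(c, b)), h((neg(b) ⋆ b) ⋆ b, c) ⋆ h(b, b) ⋆ neg(l)), (h(neg(neg(c)) ⋆ b, b ⋆ c) ⋆ ((c ⋆ l) ⋆ neg(c))) ⋆ (l ⋆ (h(((neg(neg(c)) ⋆ l) ⋆ b) ⋆ neg(neg(l) ⋆ l ⋆ b), neg(c)) ⋆ (h(j, b) ⋆ h(h(j, l), (h(c, j) ⋆ neg(j)) ⋆ j)))))
  Work inside:  (h(neg(neg(c)) ⋆ b, b ⋆ c) ⋆ ((c ⋆ l) ⋆ neg(c))) ⋆ (l ⋆ (h(((neg(neg(c)) ⋆ l) ⋆ b) ⋆ neg(neg(l) ⋆ l ⋆ b), neg(c)) ⋆ (h(j, b) ⋆ h(h(j, l), (h(c, j) ⋆ neg(j)) ⋆ j))))
  Push neg inside:  distribute neg over ⋆ and collapse double neg
  Cancel inverse pairs:  c cancels
  Combine occurrences:  h(b ⋆ c, b ⋆ c) ⋆ l ⋆ l ⋆ h(c ⋆ l, neg(c)) ⋆ h(j, b) ⋆ h(h(j, l), h(c, j))
  Order the arguments:  h(b ⋆ c, b ⋆ c) ⋆ h(c ⋆ l, neg(c)) ⋆ h(h(j, l), h(c, j)) ⋆ h(j, b) ⋆ l ⋆ l
  Reassemble:  h(h(h(c ⋆ c ⋆ l ⋆ l, h(c, b)), h(b, b) ⋆ h(b, c) ⋆ neg(l)), h(b ⋆ c, b ⋆ c) ⋆ h(c ⋆ l, neg(c)) ⋆ h(h(j, l), h(c, j)) ⋆ h(j, b) ⋆ l ⋆ l)

Answer: yes — both canonical forms are h(h(h(c ⋆ c ⋆ l ⋆ l, h(c, b)), h(b, b) ⋆ h(b, c) ⋆ neg(l)), h(b ⋆ c, b ⋆ c) ⋆ h(c ⋆ l, neg(c)) ⋆ h(h(j, l), h(c, j)) ⋆ h(j, b) ⋆ l ⋆ l)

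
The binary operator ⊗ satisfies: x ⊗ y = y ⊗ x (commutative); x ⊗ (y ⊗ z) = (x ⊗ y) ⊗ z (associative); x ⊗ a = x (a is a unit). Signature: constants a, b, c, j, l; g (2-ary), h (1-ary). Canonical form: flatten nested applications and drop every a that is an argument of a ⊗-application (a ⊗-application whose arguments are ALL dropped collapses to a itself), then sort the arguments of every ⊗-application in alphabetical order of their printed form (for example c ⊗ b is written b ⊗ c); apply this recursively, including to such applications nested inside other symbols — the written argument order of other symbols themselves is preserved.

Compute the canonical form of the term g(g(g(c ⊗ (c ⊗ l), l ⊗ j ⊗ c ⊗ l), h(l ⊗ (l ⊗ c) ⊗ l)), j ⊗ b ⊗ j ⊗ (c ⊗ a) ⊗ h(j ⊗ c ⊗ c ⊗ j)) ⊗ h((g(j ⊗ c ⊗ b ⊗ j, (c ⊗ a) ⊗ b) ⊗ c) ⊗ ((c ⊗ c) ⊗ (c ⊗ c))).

Canonicalize subterm:  g(g(g(c ⊗ (c ⊗ l), l ⊗ j ⊗ c ⊗ l), h(l ⊗ (l ⊗ c) ⊗ l)), j ⊗ b ⊗ j ⊗ (c ⊗ a) ⊗ h(j ⊗ c ⊗ c ⊗ j))  →  g(g(g(c ⊗ c ⊗ l, c ⊗ j ⊗ l ⊗ l), h(c ⊗ l ⊗ l ⊗ l)), b ⊗ c ⊗ h(c ⊗ c ⊗ j ⊗ j) ⊗ j ⊗ j)
Simplify inside:  h((g(j ⊗ c ⊗ b ⊗ j, (c ⊗ a) ⊗ b) ⊗ c) ⊗ ((c ⊗ c) ⊗ (c ⊗ c)))  →  h(c ⊗ c ⊗ c ⊗ c ⊗ c ⊗ g(b ⊗ c ⊗ j ⊗ j, b ⊗ c))
Sort arguments:  g(g(g(c ⊗ c ⊗ l, c ⊗ j ⊗ l ⊗ l), h(c ⊗ l ⊗ l ⊗ l)), b ⊗ c ⊗ h(c ⊗ c ⊗ j ⊗ j) ⊗ j ⊗ j) ⊗ h(c ⊗ c ⊗ c ⊗ c ⊗ c ⊗ g(b ⊗ c ⊗ j ⊗ j, b ⊗ c))

Answer: g(g(g(c ⊗ c ⊗ l, c ⊗ j ⊗ l ⊗ l), h(c ⊗ l ⊗ l ⊗ l)), b ⊗ c ⊗ h(c ⊗ c ⊗ j ⊗ j) ⊗ j ⊗ j) ⊗ h(c ⊗ c ⊗ c ⊗ c ⊗ c ⊗ g(b ⊗ c ⊗ j ⊗ j, b ⊗ c))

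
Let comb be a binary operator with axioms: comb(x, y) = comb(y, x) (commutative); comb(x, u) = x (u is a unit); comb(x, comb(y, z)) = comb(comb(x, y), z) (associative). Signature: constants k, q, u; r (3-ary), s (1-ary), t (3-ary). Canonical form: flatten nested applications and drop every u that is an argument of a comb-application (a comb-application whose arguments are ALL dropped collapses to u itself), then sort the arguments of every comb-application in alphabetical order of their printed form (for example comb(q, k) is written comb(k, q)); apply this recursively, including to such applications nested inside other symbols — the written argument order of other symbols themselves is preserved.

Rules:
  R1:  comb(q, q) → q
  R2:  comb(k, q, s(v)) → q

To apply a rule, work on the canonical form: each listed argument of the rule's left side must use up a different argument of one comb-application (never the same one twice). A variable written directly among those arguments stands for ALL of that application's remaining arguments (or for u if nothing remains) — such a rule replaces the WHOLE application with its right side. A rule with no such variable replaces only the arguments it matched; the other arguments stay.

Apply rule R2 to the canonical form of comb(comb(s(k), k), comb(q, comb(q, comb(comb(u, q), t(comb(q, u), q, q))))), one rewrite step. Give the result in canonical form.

Answer: comb(q, q, q, t(q, q, q))

Derivation:
Canonical form:  comb(k, q, q, q, s(k), t(q, q, q))
Apply R2:  consuming k, q, s(k);  v := k
New term:  comb(q, q, q, t(q, q, q))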